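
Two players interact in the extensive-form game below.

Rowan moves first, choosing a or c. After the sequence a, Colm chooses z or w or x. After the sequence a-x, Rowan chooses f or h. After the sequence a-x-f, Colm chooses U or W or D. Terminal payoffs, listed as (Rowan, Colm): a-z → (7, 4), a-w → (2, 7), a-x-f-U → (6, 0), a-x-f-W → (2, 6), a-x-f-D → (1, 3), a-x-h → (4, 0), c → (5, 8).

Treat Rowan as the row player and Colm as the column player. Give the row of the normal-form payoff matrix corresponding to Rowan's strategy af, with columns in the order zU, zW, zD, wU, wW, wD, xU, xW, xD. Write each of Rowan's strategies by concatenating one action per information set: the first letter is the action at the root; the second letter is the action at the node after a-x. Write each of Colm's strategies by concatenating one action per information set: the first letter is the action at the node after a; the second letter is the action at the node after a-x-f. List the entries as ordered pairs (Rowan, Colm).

vs zU: Rowan plays a → Colm plays z at [a] → (7, 4)
vs zW: Rowan plays a → Colm plays z at [a] → (7, 4)
vs zD: Rowan plays a → Colm plays z at [a] → (7, 4)
vs wU: Rowan plays a → Colm plays w at [a] → (2, 7)
vs wW: Rowan plays a → Colm plays w at [a] → (2, 7)
vs wD: Rowan plays a → Colm plays w at [a] → (2, 7)
vs xU: Rowan plays a → Colm plays x at [a] → Rowan plays f at [a-x] → Colm plays U at [a-x-f] → (6, 0)
vs xW: Rowan plays a → Colm plays x at [a] → Rowan plays f at [a-x] → Colm plays W at [a-x-f] → (2, 6)
vs xD: Rowan plays a → Colm plays x at [a] → Rowan plays f at [a-x] → Colm plays D at [a-x-f] → (1, 3)

(7,4) (7,4) (7,4) (2,7) (2,7) (2,7) (6,0) (2,6) (1,3)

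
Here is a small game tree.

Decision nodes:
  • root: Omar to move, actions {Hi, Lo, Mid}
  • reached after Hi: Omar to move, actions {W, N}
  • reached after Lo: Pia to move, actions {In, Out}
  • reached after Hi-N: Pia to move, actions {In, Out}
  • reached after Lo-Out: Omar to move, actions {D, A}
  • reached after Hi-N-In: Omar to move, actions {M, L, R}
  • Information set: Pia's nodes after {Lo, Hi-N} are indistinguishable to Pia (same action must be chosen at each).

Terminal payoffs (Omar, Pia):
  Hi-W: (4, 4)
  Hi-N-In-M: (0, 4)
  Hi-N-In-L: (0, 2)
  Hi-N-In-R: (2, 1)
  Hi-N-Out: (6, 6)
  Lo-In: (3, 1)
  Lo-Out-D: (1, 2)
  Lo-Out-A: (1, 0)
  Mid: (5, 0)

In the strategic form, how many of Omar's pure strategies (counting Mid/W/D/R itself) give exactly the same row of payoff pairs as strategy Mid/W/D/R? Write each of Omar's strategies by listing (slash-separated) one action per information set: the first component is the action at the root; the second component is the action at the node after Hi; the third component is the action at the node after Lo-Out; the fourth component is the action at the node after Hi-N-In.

Row for Mid/W/D/R (columns In, Out): (5,0) (5,0).
Under Mid/W/D/R, Omar's choice at the node after Hi and at the node after Lo-Out and at the node after Hi-N-In can never be reached regardless of what Pia does, so varying those choices leaves every outcome unchanged.
Holding the reachable choices fixed and varying the unreachable ones freely already gives 2 × 2 × 3 = 12 equivalent strategies.
No other strategy reproduces this row, so those 12 are the full class: Mid/W/D/M, Mid/W/D/L, Mid/W/D/R, Mid/W/A/M, Mid/W/A/L, Mid/W/A/R, Mid/N/D/M, Mid/N/D/L, Mid/N/D/R, Mid/N/A/M, Mid/N/A/L, Mid/N/A/R.

12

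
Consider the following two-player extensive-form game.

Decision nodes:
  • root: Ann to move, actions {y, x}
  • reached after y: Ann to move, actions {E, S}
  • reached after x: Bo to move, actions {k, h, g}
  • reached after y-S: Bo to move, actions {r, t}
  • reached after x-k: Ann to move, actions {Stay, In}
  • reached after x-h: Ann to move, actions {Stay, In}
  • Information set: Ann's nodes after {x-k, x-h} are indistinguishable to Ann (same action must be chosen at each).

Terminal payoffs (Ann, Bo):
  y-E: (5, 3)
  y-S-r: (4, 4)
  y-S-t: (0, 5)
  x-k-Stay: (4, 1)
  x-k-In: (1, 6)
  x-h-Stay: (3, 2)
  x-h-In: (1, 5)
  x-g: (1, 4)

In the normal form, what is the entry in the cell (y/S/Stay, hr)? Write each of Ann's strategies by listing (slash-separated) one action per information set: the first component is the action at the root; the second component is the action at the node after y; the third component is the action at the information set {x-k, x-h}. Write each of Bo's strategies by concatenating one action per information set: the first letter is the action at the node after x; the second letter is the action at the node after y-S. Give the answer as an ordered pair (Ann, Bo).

Trace the play path from the root:
  Ann plays y
  Ann plays S at [y]
  Bo plays r at [y-S]
→ terminal payoff (4, 4).
(Ann's choice at the information set {x-k, x-h} is never reached on this path, so it doesn't affect the outcome.)

(4, 4)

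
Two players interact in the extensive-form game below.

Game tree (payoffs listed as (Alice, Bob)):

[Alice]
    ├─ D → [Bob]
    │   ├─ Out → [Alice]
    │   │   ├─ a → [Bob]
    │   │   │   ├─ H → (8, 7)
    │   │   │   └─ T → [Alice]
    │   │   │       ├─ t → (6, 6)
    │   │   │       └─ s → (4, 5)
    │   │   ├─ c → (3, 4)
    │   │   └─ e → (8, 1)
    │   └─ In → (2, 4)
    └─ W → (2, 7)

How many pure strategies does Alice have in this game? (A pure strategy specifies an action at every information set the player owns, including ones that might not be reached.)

12

Alice owns the root with actions {D, W} — two choices.
Alice owns the node after D-Out with actions {a, c, e} — three choices.
Alice owns the node after D-Out-a-T with actions {t, s} — two choices.
A pure strategy fixes one action at each information set independently, so the count is the product 2 × 3 × 2 = 12.
(For reference, Bob has 4 pure strategies, giving a 12×4 normal-form matrix.)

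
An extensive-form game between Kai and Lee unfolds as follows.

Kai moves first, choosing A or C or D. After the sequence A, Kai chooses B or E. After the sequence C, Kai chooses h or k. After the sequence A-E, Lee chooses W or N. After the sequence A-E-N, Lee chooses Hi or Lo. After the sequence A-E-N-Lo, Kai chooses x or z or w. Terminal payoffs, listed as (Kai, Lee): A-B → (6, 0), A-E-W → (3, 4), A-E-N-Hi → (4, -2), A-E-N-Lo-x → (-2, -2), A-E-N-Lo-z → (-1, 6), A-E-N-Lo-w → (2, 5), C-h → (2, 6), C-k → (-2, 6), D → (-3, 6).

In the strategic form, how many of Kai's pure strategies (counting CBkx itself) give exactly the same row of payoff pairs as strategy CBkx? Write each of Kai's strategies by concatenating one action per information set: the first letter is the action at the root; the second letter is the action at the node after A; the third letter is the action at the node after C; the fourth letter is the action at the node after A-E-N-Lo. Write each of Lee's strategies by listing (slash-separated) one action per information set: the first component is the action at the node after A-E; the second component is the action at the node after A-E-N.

6

Row for CBkx (columns W/Hi, W/Lo, N/Hi, N/Lo): (-2,6) (-2,6) (-2,6) (-2,6).
Under CBkx, Kai's choice at the node after A and at the node after A-E-N-Lo can never be reached regardless of what Lee does, so varying those choices leaves every outcome unchanged.
Holding the reachable choices fixed and varying the unreachable ones freely already gives 2 × 3 = 6 equivalent strategies.
No other strategy reproduces this row, so those 6 are the full class: CBkx, CBkz, CBkw, CEkx, CEkz, CEkw.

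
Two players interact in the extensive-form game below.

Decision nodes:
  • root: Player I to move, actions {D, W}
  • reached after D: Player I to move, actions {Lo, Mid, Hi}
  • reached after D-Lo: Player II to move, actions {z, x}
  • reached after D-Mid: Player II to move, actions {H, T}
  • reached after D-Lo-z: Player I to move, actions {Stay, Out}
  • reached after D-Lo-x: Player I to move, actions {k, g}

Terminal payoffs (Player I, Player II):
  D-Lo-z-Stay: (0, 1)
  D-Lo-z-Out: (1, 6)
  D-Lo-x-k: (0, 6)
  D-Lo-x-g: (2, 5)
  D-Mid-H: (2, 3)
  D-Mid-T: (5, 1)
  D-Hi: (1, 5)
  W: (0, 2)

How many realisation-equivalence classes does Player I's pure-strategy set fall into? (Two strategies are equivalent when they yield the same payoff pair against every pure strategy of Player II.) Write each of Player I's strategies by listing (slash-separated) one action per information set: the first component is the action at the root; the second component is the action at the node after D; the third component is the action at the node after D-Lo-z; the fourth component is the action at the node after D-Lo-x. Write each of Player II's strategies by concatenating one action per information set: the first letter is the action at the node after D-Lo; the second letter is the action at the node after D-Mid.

Player I has 24 pure strategies: D/Lo/Stay/k, D/Lo/Stay/g, D/Lo/Out/k, D/Lo/Out/g, D/Mid/Stay/k, D/Mid/Stay/g, D/Mid/Out/k, D/Mid/Out/g, D/Hi/Stay/k, D/Hi/Stay/g, D/Hi/Out/k, D/Hi/Out/g, W/Lo/Stay/k, W/Lo/Stay/g, W/Lo/Out/k, W/Lo/Out/g, W/Mid/Stay/k, W/Mid/Stay/g, W/Mid/Out/k, W/Mid/Out/g, W/Hi/Stay/k, W/Hi/Stay/g, W/Hi/Out/k, W/Hi/Out/g. Columns: zH, zT, xH, xT.
{D/Lo/Stay/k} → row (0,1) (0,1) (0,6) (0,6)
{D/Lo/Stay/g} → row (0,1) (0,1) (2,5) (2,5)
{D/Lo/Out/k} → row (1,6) (1,6) (0,6) (0,6)
{D/Lo/Out/g} → row (1,6) (1,6) (2,5) (2,5)
{D/Mid/Stay/k, D/Mid/Stay/g, D/Mid/Out/k, D/Mid/Out/g} → row (2,3) (5,1) (2,3) (5,1)
{D/Hi/Stay/k, D/Hi/Stay/g, D/Hi/Out/k, D/Hi/Out/g} → row (1,5) (1,5) (1,5) (1,5)
{W/Lo/Stay/k, W/Lo/Stay/g, W/Lo/Out/k, W/Lo/Out/g, W/Mid/Stay/k, W/Mid/Stay/g, W/Mid/Out/k, W/Mid/Out/g, W/Hi/Stay/k, W/Hi/Stay/g, W/Hi/Out/k, W/Hi/Out/g} → row (0,2) (0,2) (0,2) (0,2)
That's 7 distinct rows out of 24 strategies.

7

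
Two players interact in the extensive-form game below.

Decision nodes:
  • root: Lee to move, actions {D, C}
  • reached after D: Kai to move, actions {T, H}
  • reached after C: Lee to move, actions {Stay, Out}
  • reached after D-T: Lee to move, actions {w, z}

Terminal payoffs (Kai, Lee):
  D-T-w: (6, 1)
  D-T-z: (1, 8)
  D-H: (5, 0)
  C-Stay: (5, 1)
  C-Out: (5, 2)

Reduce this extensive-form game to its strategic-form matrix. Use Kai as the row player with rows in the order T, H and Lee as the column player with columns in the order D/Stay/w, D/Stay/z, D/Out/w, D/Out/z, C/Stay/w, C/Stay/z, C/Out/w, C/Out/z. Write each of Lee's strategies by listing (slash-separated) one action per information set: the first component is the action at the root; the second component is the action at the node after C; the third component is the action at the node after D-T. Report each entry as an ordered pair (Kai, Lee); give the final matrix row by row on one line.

T: (6,1) (1,8) (6,1) (1,8) (5,1) (5,1) (5,2) (5,2) | H: (5,0) (5,0) (5,0) (5,0) (5,1) (5,1) (5,2) (5,2)

Row T: D/Stay/w→(6,1), D/Stay/z→(1,8), D/Out/w→(6,1), D/Out/z→(1,8), C/Stay/w→(5,1), C/Stay/z→(5,1), C/Out/w→(5,2), C/Out/z→(5,2)
Row H: D/Stay/w→(5,0), D/Stay/z→(5,0), D/Out/w→(5,0), D/Out/z→(5,0), C/Stay/w→(5,1), C/Stay/z→(5,1), C/Out/w→(5,2), C/Out/z→(5,2)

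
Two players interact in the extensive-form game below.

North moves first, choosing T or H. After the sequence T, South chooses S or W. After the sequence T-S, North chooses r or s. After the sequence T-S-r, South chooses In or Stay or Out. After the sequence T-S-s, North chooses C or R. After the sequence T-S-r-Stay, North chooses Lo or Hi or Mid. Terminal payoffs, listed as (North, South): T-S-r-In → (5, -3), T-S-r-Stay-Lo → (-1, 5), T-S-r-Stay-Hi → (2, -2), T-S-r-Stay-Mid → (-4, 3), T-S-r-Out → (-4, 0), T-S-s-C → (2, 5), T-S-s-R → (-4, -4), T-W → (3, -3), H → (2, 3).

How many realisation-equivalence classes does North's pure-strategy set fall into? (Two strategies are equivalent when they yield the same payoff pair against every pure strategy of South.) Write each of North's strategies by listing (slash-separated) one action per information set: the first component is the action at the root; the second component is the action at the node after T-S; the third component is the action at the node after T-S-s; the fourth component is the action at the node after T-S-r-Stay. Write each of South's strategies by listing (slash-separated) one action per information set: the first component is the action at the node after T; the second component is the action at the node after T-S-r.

6

North has 24 pure strategies: T/r/C/Lo, T/r/C/Hi, T/r/C/Mid, T/r/R/Lo, T/r/R/Hi, T/r/R/Mid, T/s/C/Lo, T/s/C/Hi, T/s/C/Mid, T/s/R/Lo, T/s/R/Hi, T/s/R/Mid, H/r/C/Lo, H/r/C/Hi, H/r/C/Mid, H/r/R/Lo, H/r/R/Hi, H/r/R/Mid, H/s/C/Lo, H/s/C/Hi, H/s/C/Mid, H/s/R/Lo, H/s/R/Hi, H/s/R/Mid. Columns: S/In, S/Stay, S/Out, W/In, W/Stay, W/Out.
{T/r/C/Lo, T/r/R/Lo} → row (5,-3) (-1,5) (-4,0) (3,-3) (3,-3) (3,-3)
{T/r/C/Hi, T/r/R/Hi} → row (5,-3) (2,-2) (-4,0) (3,-3) (3,-3) (3,-3)
{T/r/C/Mid, T/r/R/Mid} → row (5,-3) (-4,3) (-4,0) (3,-3) (3,-3) (3,-3)
{T/s/C/Lo, T/s/C/Hi, T/s/C/Mid} → row (2,5) (2,5) (2,5) (3,-3) (3,-3) (3,-3)
{T/s/R/Lo, T/s/R/Hi, T/s/R/Mid} → row (-4,-4) (-4,-4) (-4,-4) (3,-3) (3,-3) (3,-3)
{H/r/C/Lo, H/r/C/Hi, H/r/C/Mid, H/r/R/Lo, H/r/R/Hi, H/r/R/Mid, H/s/C/Lo, H/s/C/Hi, H/s/C/Mid, H/s/R/Lo, H/s/R/Hi, H/s/R/Mid} → row (2,3) (2,3) (2,3) (2,3) (2,3) (2,3)
That's 6 distinct rows out of 24 strategies.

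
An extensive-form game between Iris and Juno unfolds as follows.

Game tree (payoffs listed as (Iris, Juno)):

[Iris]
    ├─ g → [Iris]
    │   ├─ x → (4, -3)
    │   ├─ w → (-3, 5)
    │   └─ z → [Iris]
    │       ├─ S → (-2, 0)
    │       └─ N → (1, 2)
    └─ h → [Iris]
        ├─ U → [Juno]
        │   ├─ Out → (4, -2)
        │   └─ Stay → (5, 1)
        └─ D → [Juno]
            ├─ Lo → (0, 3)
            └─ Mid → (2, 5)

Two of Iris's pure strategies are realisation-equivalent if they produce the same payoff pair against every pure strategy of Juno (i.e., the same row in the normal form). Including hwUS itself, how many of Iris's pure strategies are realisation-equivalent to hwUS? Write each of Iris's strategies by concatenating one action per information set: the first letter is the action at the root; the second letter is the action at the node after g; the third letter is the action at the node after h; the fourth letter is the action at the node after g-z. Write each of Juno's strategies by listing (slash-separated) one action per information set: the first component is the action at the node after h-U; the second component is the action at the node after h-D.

Row for hwUS (columns Out/Lo, Out/Mid, Stay/Lo, Stay/Mid): (4,-2) (4,-2) (5,1) (5,1).
Under hwUS, Iris's choice at the node after g and at the node after g-z can never be reached regardless of what Juno does, so varying those choices leaves every outcome unchanged.
Holding the reachable choices fixed and varying the unreachable ones freely already gives 3 × 2 = 6 equivalent strategies.
No other strategy reproduces this row, so those 6 are the full class: hxUS, hxUN, hwUS, hwUN, hzUS, hzUN.

6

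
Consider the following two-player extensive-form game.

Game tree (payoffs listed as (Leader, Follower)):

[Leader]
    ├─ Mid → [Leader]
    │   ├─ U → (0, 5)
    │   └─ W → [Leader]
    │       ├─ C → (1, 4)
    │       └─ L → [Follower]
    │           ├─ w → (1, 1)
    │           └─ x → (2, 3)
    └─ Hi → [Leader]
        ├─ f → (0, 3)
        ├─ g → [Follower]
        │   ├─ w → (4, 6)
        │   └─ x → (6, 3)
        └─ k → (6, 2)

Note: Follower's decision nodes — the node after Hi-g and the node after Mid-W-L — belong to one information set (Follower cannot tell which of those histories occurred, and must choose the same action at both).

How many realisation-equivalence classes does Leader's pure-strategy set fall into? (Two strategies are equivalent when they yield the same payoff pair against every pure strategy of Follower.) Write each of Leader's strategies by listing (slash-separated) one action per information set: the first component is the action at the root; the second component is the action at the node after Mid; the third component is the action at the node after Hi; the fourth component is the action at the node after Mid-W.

Leader has 24 pure strategies: Mid/U/f/C, Mid/U/f/L, Mid/U/g/C, Mid/U/g/L, Mid/U/k/C, Mid/U/k/L, Mid/W/f/C, Mid/W/f/L, Mid/W/g/C, Mid/W/g/L, Mid/W/k/C, Mid/W/k/L, Hi/U/f/C, Hi/U/f/L, Hi/U/g/C, Hi/U/g/L, Hi/U/k/C, Hi/U/k/L, Hi/W/f/C, Hi/W/f/L, Hi/W/g/C, Hi/W/g/L, Hi/W/k/C, Hi/W/k/L. Columns: w, x.
{Mid/U/f/C, Mid/U/f/L, Mid/U/g/C, Mid/U/g/L, Mid/U/k/C, Mid/U/k/L} → row (0,5) (0,5)
{Mid/W/f/C, Mid/W/g/C, Mid/W/k/C} → row (1,4) (1,4)
{Mid/W/f/L, Mid/W/g/L, Mid/W/k/L} → row (1,1) (2,3)
{Hi/U/f/C, Hi/U/f/L, Hi/W/f/C, Hi/W/f/L} → row (0,3) (0,3)
{Hi/U/g/C, Hi/U/g/L, Hi/W/g/C, Hi/W/g/L} → row (4,6) (6,3)
{Hi/U/k/C, Hi/U/k/L, Hi/W/k/C, Hi/W/k/L} → row (6,2) (6,2)
That's 6 distinct rows out of 24 strategies.

6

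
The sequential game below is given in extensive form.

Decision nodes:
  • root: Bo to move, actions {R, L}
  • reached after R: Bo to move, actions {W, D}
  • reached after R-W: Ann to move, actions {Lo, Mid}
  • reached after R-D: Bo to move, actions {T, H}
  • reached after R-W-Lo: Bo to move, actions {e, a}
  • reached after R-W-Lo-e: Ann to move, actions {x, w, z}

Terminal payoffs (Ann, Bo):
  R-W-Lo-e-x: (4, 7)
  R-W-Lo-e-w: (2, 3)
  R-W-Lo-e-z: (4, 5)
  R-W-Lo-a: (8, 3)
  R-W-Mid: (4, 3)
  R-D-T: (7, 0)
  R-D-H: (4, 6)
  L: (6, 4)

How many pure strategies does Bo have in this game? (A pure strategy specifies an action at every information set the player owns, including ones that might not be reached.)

16

Bo owns the root with actions {R, L} — two choices.
Bo owns the node after R with actions {W, D} — two choices.
Bo owns the node after R-D with actions {T, H} — two choices.
Bo owns the node after R-W-Lo with actions {e, a} — two choices.
A pure strategy fixes one action at each information set independently, so the count is the product 2 × 2 × 2 × 2 = 16.
(For reference, Ann has 6 pure strategies, giving a 16×6 normal-form matrix.)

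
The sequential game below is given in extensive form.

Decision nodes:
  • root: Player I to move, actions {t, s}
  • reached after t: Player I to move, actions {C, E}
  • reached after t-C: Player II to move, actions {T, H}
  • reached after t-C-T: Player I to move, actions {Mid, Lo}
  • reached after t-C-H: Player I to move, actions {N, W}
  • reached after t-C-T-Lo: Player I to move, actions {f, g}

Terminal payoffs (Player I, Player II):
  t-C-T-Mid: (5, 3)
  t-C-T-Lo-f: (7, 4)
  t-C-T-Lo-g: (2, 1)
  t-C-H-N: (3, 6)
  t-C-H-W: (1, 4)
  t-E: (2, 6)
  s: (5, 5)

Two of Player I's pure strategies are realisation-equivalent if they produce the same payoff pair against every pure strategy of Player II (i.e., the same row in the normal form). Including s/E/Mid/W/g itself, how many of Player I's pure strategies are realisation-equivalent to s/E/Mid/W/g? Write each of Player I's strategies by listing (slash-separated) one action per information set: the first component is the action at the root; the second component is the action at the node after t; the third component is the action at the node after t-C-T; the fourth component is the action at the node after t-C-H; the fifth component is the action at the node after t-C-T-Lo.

Row for s/E/Mid/W/g (columns T, H): (5,5) (5,5).
Under s/E/Mid/W/g, Player I's choice at the node after t and at the node after t-C-T and at the node after t-C-H and at the node after t-C-T-Lo can never be reached regardless of what Player II does, so varying those choices leaves every outcome unchanged.
Holding the reachable choices fixed and varying the unreachable ones freely already gives 2 × 2 × 2 × 2 = 16 equivalent strategies.
No other strategy reproduces this row, so those 16 are the full class: s/C/Mid/N/f, s/C/Mid/N/g, s/C/Mid/W/f, s/C/Mid/W/g, s/C/Lo/N/f, s/C/Lo/N/g, s/C/Lo/W/f, s/C/Lo/W/g, s/E/Mid/N/f, s/E/Mid/N/g, s/E/Mid/W/f, s/E/Mid/W/g, s/E/Lo/N/f, s/E/Lo/N/g, s/E/Lo/W/f, s/E/Lo/W/g.

16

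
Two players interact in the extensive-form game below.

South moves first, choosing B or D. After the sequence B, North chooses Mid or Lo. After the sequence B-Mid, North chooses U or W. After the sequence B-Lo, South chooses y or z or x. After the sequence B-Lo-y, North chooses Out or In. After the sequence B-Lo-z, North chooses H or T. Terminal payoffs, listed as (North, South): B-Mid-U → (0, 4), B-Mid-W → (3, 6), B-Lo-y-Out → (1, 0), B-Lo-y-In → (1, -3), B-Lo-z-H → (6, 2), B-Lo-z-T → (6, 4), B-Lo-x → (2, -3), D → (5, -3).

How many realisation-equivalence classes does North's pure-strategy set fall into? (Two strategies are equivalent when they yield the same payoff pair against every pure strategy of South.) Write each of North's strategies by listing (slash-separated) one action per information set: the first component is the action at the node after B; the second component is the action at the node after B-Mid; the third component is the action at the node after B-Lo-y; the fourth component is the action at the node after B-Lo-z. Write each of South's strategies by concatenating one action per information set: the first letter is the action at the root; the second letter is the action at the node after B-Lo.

North has 16 pure strategies: Mid/U/Out/H, Mid/U/Out/T, Mid/U/In/H, Mid/U/In/T, Mid/W/Out/H, Mid/W/Out/T, Mid/W/In/H, Mid/W/In/T, Lo/U/Out/H, Lo/U/Out/T, Lo/U/In/H, Lo/U/In/T, Lo/W/Out/H, Lo/W/Out/T, Lo/W/In/H, Lo/W/In/T. Columns: By, Bz, Bx, Dy, Dz, Dx.
{Mid/U/Out/H, Mid/U/Out/T, Mid/U/In/H, Mid/U/In/T} → row (0,4) (0,4) (0,4) (5,-3) (5,-3) (5,-3)
{Mid/W/Out/H, Mid/W/Out/T, Mid/W/In/H, Mid/W/In/T} → row (3,6) (3,6) (3,6) (5,-3) (5,-3) (5,-3)
{Lo/U/Out/H, Lo/W/Out/H} → row (1,0) (6,2) (2,-3) (5,-3) (5,-3) (5,-3)
{Lo/U/Out/T, Lo/W/Out/T} → row (1,0) (6,4) (2,-3) (5,-3) (5,-3) (5,-3)
{Lo/U/In/H, Lo/W/In/H} → row (1,-3) (6,2) (2,-3) (5,-3) (5,-3) (5,-3)
{Lo/U/In/T, Lo/W/In/T} → row (1,-3) (6,4) (2,-3) (5,-3) (5,-3) (5,-3)
That's 6 distinct rows out of 16 strategies.

6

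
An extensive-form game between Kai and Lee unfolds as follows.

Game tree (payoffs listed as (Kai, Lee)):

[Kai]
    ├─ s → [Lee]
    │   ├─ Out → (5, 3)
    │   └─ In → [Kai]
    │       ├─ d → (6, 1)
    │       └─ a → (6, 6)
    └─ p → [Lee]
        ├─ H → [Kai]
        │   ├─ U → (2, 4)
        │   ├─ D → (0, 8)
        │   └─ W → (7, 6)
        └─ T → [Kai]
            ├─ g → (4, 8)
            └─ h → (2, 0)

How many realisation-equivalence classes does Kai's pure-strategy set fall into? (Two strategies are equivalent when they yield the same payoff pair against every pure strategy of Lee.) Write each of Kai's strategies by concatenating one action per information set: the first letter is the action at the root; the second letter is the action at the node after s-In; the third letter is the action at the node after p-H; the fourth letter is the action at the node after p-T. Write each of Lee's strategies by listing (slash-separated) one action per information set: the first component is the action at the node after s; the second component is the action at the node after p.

8

Kai has 24 pure strategies: sdUg, sdUh, sdDg, sdDh, sdWg, sdWh, saUg, saUh, saDg, saDh, saWg, saWh, pdUg, pdUh, pdDg, pdDh, pdWg, pdWh, paUg, paUh, paDg, paDh, paWg, paWh. Columns: Out/H, Out/T, In/H, In/T.
{sdUg, sdUh, sdDg, sdDh, sdWg, sdWh} → row (5,3) (5,3) (6,1) (6,1)
{saUg, saUh, saDg, saDh, saWg, saWh} → row (5,3) (5,3) (6,6) (6,6)
{pdUg, paUg} → row (2,4) (4,8) (2,4) (4,8)
{pdUh, paUh} → row (2,4) (2,0) (2,4) (2,0)
{pdDg, paDg} → row (0,8) (4,8) (0,8) (4,8)
{pdDh, paDh} → row (0,8) (2,0) (0,8) (2,0)
{pdWg, paWg} → row (7,6) (4,8) (7,6) (4,8)
{pdWh, paWh} → row (7,6) (2,0) (7,6) (2,0)
That's 8 distinct rows out of 24 strategies.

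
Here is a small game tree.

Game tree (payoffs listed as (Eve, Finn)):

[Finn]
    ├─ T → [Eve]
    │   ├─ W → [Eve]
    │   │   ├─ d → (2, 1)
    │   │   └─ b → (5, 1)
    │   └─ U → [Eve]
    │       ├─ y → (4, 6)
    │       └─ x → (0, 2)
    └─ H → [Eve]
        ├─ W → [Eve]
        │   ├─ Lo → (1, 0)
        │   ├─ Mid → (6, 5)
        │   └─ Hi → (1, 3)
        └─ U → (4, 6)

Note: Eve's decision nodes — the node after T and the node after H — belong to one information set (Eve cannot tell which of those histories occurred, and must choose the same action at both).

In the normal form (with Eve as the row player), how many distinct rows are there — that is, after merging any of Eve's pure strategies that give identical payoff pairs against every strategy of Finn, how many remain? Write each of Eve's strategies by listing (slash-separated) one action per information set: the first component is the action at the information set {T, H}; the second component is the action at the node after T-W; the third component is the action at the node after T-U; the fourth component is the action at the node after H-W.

Eve has 24 pure strategies: W/d/y/Lo, W/d/y/Mid, W/d/y/Hi, W/d/x/Lo, W/d/x/Mid, W/d/x/Hi, W/b/y/Lo, W/b/y/Mid, W/b/y/Hi, W/b/x/Lo, W/b/x/Mid, W/b/x/Hi, U/d/y/Lo, U/d/y/Mid, U/d/y/Hi, U/d/x/Lo, U/d/x/Mid, U/d/x/Hi, U/b/y/Lo, U/b/y/Mid, U/b/y/Hi, U/b/x/Lo, U/b/x/Mid, U/b/x/Hi. Columns: T, H.
{W/d/y/Lo, W/d/x/Lo} → row (2,1) (1,0)
{W/d/y/Mid, W/d/x/Mid} → row (2,1) (6,5)
{W/d/y/Hi, W/d/x/Hi} → row (2,1) (1,3)
{W/b/y/Lo, W/b/x/Lo} → row (5,1) (1,0)
{W/b/y/Mid, W/b/x/Mid} → row (5,1) (6,5)
{W/b/y/Hi, W/b/x/Hi} → row (5,1) (1,3)
{U/d/y/Lo, U/d/y/Mid, U/d/y/Hi, U/b/y/Lo, U/b/y/Mid, U/b/y/Hi} → row (4,6) (4,6)
{U/d/x/Lo, U/d/x/Mid, U/d/x/Hi, U/b/x/Lo, U/b/x/Mid, U/b/x/Hi} → row (0,2) (4,6)
That's 8 distinct rows out of 24 strategies.

8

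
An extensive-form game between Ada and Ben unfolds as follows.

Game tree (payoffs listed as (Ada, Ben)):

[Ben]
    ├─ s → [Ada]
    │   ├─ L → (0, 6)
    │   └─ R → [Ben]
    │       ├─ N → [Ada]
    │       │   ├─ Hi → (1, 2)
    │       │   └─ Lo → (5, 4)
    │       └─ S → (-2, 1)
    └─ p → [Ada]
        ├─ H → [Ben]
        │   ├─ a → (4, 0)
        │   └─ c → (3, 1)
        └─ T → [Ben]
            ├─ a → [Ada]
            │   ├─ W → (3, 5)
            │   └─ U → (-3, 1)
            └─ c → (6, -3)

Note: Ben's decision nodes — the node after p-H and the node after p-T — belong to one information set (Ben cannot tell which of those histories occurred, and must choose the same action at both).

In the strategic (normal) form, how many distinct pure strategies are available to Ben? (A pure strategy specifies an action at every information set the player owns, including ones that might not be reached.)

Ben owns the root with actions {s, p} — two choices.
Ben owns the node after s-R with actions {N, S} — two choices.
Ben owns the information set {p-H, p-T} with actions {a, c} — two choices.
A pure strategy fixes one action at each information set independently, so the count is the product 2 × 2 × 2 = 8.
(For reference, Ada has 16 pure strategies, giving a 8×16 normal-form matrix.)

8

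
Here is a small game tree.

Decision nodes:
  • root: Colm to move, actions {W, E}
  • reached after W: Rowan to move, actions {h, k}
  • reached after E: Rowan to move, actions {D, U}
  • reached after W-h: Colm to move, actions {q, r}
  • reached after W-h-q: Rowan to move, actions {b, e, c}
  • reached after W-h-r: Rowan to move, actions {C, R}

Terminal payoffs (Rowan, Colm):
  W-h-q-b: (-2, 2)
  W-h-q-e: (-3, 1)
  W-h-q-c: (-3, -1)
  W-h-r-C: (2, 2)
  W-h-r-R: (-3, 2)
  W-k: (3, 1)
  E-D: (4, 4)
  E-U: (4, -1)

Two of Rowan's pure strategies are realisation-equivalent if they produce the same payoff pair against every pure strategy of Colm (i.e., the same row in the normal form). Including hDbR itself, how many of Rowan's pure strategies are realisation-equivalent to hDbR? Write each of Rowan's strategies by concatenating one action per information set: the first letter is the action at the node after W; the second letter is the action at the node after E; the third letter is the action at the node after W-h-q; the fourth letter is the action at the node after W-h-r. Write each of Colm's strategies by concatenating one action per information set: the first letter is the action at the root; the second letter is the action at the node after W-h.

Row for hDbR (columns Wq, Wr, Eq, Er): (-2,2) (-3,2) (4,4) (4,4).
Every one of Rowan's information sets is on the play path for some reply by Colm when Rowan follows hDbR.
Changing the action at any of them therefore changes at least one column, so only hDbR itself gives this row.

1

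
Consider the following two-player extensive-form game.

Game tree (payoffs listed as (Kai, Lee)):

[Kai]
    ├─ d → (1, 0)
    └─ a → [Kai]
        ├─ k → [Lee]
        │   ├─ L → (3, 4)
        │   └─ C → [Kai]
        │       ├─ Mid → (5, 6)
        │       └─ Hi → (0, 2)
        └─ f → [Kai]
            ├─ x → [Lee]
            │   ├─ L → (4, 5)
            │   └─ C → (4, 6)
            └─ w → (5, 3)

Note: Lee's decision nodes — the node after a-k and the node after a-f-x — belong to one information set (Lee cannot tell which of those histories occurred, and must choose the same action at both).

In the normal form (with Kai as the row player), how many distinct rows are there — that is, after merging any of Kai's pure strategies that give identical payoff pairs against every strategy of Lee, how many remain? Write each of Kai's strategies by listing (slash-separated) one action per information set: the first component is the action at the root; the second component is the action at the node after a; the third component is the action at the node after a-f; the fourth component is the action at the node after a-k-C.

Kai has 16 pure strategies: d/k/x/Mid, d/k/x/Hi, d/k/w/Mid, d/k/w/Hi, d/f/x/Mid, d/f/x/Hi, d/f/w/Mid, d/f/w/Hi, a/k/x/Mid, a/k/x/Hi, a/k/w/Mid, a/k/w/Hi, a/f/x/Mid, a/f/x/Hi, a/f/w/Mid, a/f/w/Hi. Columns: L, C.
{d/k/x/Mid, d/k/x/Hi, d/k/w/Mid, d/k/w/Hi, d/f/x/Mid, d/f/x/Hi, d/f/w/Mid, d/f/w/Hi} → row (1,0) (1,0)
{a/k/x/Mid, a/k/w/Mid} → row (3,4) (5,6)
{a/k/x/Hi, a/k/w/Hi} → row (3,4) (0,2)
{a/f/x/Mid, a/f/x/Hi} → row (4,5) (4,6)
{a/f/w/Mid, a/f/w/Hi} → row (5,3) (5,3)
That's 5 distinct rows out of 16 strategies.

5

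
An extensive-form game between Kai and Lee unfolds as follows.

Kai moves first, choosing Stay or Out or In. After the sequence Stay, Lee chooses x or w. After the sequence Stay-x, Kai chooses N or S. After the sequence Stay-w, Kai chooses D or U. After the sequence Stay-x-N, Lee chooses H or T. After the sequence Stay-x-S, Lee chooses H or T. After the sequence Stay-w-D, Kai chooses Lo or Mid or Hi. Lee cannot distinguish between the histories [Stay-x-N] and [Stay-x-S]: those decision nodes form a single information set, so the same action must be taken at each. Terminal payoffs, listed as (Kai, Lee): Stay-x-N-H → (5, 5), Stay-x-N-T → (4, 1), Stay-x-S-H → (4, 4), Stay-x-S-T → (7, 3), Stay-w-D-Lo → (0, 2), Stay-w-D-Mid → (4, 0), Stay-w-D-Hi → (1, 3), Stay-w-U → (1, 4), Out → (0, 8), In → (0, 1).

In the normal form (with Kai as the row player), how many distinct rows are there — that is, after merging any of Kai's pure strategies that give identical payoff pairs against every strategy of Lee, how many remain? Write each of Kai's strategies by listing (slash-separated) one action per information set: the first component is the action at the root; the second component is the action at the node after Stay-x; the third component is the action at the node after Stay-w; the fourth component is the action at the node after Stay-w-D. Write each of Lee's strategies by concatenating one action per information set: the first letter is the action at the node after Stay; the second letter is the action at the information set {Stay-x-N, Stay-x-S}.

Kai has 36 pure strategies: Stay/N/D/Lo, Stay/N/D/Mid, Stay/N/D/Hi, Stay/N/U/Lo, Stay/N/U/Mid, Stay/N/U/Hi, Stay/S/D/Lo, Stay/S/D/Mid, Stay/S/D/Hi, Stay/S/U/Lo, Stay/S/U/Mid, Stay/S/U/Hi, Out/N/D/Lo, Out/N/D/Mid, Out/N/D/Hi, Out/N/U/Lo, Out/N/U/Mid, Out/N/U/Hi, Out/S/D/Lo, Out/S/D/Mid, Out/S/D/Hi, Out/S/U/Lo, Out/S/U/Mid, Out/S/U/Hi, In/N/D/Lo, In/N/D/Mid, In/N/D/Hi, In/N/U/Lo, In/N/U/Mid, In/N/U/Hi, In/S/D/Lo, In/S/D/Mid, In/S/D/Hi, In/S/U/Lo, In/S/U/Mid, In/S/U/Hi. Columns: xH, xT, wH, wT.
{Stay/N/D/Lo} → row (5,5) (4,1) (0,2) (0,2)
{Stay/N/D/Mid} → row (5,5) (4,1) (4,0) (4,0)
{Stay/N/D/Hi} → row (5,5) (4,1) (1,3) (1,3)
{Stay/N/U/Lo, Stay/N/U/Mid, Stay/N/U/Hi} → row (5,5) (4,1) (1,4) (1,4)
{Stay/S/D/Lo} → row (4,4) (7,3) (0,2) (0,2)
{Stay/S/D/Mid} → row (4,4) (7,3) (4,0) (4,0)
{Stay/S/D/Hi} → row (4,4) (7,3) (1,3) (1,3)
{Stay/S/U/Lo, Stay/S/U/Mid, Stay/S/U/Hi} → row (4,4) (7,3) (1,4) (1,4)
{Out/N/D/Lo, Out/N/D/Mid, Out/N/D/Hi, Out/N/U/Lo, Out/N/U/Mid, Out/N/U/Hi, Out/S/D/Lo, Out/S/D/Mid, Out/S/D/Hi, Out/S/U/Lo, Out/S/U/Mid, Out/S/U/Hi} → row (0,8) (0,8) (0,8) (0,8)
{In/N/D/Lo, In/N/D/Mid, In/N/D/Hi, In/N/U/Lo, In/N/U/Mid, In/N/U/Hi, In/S/D/Lo, In/S/D/Mid, In/S/D/Hi, In/S/U/Lo, In/S/U/Mid, In/S/U/Hi} → row (0,1) (0,1) (0,1) (0,1)
That's 10 distinct rows out of 36 strategies.

10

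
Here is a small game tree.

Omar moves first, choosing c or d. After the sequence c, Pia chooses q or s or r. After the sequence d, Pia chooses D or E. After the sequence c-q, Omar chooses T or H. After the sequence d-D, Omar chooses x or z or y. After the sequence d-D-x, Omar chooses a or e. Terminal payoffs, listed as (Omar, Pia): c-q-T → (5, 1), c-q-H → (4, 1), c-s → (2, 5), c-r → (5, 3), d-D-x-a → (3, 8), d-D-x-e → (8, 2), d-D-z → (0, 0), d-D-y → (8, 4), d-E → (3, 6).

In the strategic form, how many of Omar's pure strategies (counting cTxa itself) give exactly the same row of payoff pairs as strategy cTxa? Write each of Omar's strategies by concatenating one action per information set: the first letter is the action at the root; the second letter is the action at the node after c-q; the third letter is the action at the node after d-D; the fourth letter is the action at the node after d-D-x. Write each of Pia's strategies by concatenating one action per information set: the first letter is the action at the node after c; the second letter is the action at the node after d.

6

Row for cTxa (columns qD, qE, sD, sE, rD, rE): (5,1) (5,1) (2,5) (2,5) (5,3) (5,3).
Under cTxa, Omar's choice at the node after d-D and at the node after d-D-x can never be reached regardless of what Pia does, so varying those choices leaves every outcome unchanged.
Holding the reachable choices fixed and varying the unreachable ones freely already gives 3 × 2 = 6 equivalent strategies.
No other strategy reproduces this row, so those 6 are the full class: cTxa, cTxe, cTza, cTze, cTya, cTye.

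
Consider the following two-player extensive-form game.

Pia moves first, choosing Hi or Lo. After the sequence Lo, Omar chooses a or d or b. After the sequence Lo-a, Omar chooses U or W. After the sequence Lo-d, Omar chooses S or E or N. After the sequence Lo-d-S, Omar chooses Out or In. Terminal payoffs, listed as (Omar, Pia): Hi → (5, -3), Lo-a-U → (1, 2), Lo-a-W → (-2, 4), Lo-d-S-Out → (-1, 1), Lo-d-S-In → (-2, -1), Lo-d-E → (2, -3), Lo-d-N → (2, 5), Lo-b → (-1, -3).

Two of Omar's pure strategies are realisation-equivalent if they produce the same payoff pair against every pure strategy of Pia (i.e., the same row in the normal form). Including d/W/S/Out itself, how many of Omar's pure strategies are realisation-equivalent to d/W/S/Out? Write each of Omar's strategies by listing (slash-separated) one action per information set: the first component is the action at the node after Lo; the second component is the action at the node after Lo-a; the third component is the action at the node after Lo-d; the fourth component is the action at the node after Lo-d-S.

2

Row for d/W/S/Out (columns Hi, Lo): (5,-3) (-1,1).
Under d/W/S/Out, Omar's choice at the node after Lo-a can never be reached regardless of what Pia does, so varying those choices leaves every outcome unchanged.
Holding the reachable choices fixed and varying the unreachable one freely already gives 2 equivalent strategies.
No other strategy reproduces this row, so those 2 are the full class: d/U/S/Out, d/W/S/Out.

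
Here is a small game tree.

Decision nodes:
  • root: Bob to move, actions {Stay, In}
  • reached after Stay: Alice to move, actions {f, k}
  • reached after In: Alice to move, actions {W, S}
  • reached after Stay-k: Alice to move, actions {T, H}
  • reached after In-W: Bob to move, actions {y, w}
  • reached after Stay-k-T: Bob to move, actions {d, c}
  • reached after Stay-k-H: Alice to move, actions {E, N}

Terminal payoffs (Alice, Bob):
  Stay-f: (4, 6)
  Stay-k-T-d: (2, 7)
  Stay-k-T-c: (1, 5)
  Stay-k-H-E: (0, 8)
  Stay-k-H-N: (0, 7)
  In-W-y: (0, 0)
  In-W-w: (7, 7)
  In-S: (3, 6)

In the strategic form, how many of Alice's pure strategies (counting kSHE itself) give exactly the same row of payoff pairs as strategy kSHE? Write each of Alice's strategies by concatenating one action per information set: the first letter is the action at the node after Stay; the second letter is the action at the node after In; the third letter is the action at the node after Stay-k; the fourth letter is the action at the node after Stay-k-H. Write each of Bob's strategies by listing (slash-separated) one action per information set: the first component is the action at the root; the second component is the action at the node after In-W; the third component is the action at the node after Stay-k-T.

Row for kSHE (columns Stay/y/d, Stay/y/c, Stay/w/d, Stay/w/c, In/y/d, In/y/c, In/w/d, In/w/c): (0,8) (0,8) (0,8) (0,8) (3,6) (3,6) (3,6) (3,6).
Every one of Alice's information sets is on the play path for some reply by Bob when Alice follows kSHE.
Changing the action at any of them therefore changes at least one column, so only kSHE itself gives this row.

1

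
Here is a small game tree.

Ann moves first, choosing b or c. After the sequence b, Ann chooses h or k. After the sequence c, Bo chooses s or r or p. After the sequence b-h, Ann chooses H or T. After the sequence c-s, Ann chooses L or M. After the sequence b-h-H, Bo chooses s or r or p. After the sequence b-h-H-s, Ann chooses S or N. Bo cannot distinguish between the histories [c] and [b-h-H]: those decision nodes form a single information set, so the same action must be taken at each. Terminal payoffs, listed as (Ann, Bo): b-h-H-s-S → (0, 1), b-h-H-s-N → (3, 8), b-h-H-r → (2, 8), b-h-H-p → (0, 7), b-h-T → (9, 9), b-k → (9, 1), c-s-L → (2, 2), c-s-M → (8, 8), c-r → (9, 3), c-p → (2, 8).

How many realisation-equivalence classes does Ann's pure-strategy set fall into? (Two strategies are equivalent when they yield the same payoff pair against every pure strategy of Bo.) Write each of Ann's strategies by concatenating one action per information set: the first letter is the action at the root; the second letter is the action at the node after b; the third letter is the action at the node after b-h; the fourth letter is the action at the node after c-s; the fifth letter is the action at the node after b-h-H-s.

Ann has 32 pure strategies: bhHLS, bhHLN, bhHMS, bhHMN, bhTLS, bhTLN, bhTMS, bhTMN, bkHLS, bkHLN, bkHMS, bkHMN, bkTLS, bkTLN, bkTMS, bkTMN, chHLS, chHLN, chHMS, chHMN, chTLS, chTLN, chTMS, chTMN, ckHLS, ckHLN, ckHMS, ckHMN, ckTLS, ckTLN, ckTMS, ckTMN. Columns: s, r, p.
{bhHLS, bhHMS} → row (0,1) (2,8) (0,7)
{bhHLN, bhHMN} → row (3,8) (2,8) (0,7)
{bhTLS, bhTLN, bhTMS, bhTMN} → row (9,9) (9,9) (9,9)
{bkHLS, bkHLN, bkHMS, bkHMN, bkTLS, bkTLN, bkTMS, bkTMN} → row (9,1) (9,1) (9,1)
{chHLS, chHLN, chTLS, chTLN, ckHLS, ckHLN, ckTLS, ckTLN} → row (2,2) (9,3) (2,8)
{chHMS, chHMN, chTMS, chTMN, ckHMS, ckHMN, ckTMS, ckTMN} → row (8,8) (9,3) (2,8)
That's 6 distinct rows out of 32 strategies.

6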